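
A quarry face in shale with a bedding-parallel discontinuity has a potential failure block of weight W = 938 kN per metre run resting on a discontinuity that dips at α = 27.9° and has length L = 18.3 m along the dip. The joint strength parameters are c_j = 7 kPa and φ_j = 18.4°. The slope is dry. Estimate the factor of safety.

Resolving the block weight along and normal to the plane and applying the Mohr–Coulomb strength on the joint:
N' = W cosα = 938·cos27.9° = 829.0 kN/m
Driving force T = W sinα = 938·sin27.9° = 438.9 kN/m
Resisting force R = c_j·L + N'·tanφ_j = 7·18.3 + 829.0·tan18.4° = 128.1 + 275.8 = 403.9 kN/m
FS = R / T = 403.9 / 438.9 = 0.920

FS = 0.92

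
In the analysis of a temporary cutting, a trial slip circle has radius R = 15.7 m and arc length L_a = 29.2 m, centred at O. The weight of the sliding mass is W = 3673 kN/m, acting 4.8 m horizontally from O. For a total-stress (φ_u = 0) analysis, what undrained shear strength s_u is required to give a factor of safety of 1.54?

s_u = 59.2 kPa

FS = s_u·L_a·R / (W·d), so s_u = FS·W·d / (L_a·R).
s_u = 1.54·3673·4.8 / (29.20·15.7) = 27150.8 / 458.44 = 59.22 kPa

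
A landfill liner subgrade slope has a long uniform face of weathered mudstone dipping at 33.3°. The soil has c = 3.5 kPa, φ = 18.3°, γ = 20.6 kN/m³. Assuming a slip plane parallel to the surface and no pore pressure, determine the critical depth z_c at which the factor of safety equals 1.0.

Setting FS = 1.00 in FS = [c + γz cos²β tanφ] / [γz sinβ cosβ] and solving for z:
z = c / [γ cosβ (FS·sinβ − cosβ·tanφ)]
  = 3.5 / [20.6·cos33.3°·(1.00·sin33.3° − cos33.3°·tan18.3°)]
  = 3.5 / [20.6·0.8358·(1.00·0.5490 − 0.8358·0.3307)]
  = 3.5 / 4.6936 = 0.746 m

z_c = 0.75 m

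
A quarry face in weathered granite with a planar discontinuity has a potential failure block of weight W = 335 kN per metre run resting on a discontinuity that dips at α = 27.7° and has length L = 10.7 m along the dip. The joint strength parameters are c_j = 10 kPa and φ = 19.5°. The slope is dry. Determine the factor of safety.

Resolving the block weight along and normal to the plane and applying the Mohr–Coulomb strength on the joint:
N' = W cosα = 335·cos27.7° = 296.6 kN/m
Driving force T = W sinα = 335·sin27.7° = 155.7 kN/m
Resisting force R = c_j·L + N'·tanφ = 10·10.7 + 296.6·tan19.5° = 107.0 + 105.0 = 212.0 kN/m
FS = R / T = 212.0 / 155.7 = 1.362

FS = 1.36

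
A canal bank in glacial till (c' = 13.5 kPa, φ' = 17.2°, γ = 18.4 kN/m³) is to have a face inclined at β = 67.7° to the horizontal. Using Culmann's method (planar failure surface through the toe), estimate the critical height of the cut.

H_c = 7.13 m

Culmann's analysis gives the critical failure plane at α_cr = (β + φ')/2 = (67.7 + 17.2)/2 = 42.5°, and the critical height
H_c = (4c'/γ) · sinβ cosφ' / [1 − cos(β − φ')]
    = (4·13.5/18.4) · sin67.7°·cos17.2° / [1 − cos(50.5°)]
    = 2.935 · 0.9252·0.9553 / [1 − 0.6361]
    = 2.935 · 0.8838 / 0.3639
    = 7.13 m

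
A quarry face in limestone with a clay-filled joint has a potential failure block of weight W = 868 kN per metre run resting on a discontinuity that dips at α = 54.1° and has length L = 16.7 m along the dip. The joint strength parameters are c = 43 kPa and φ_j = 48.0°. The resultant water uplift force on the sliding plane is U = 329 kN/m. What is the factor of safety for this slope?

Resolving the block weight along and normal to the plane and applying the Mohr–Coulomb strength on the joint:
N' = W cosα − U = 868·cos54.1° − 329 = 180.0 kN/m
Driving force T = W sinα = 868·sin54.1° = 703.1 kN/m
Resisting force R = c·L + N'·tanφ_j = 43·16.7 + 180.0·tan48.0° = 718.1 + 199.9 = 918.0 kN/m
FS = R / T = 918.0 / 703.1 = 1.306

FS = 1.31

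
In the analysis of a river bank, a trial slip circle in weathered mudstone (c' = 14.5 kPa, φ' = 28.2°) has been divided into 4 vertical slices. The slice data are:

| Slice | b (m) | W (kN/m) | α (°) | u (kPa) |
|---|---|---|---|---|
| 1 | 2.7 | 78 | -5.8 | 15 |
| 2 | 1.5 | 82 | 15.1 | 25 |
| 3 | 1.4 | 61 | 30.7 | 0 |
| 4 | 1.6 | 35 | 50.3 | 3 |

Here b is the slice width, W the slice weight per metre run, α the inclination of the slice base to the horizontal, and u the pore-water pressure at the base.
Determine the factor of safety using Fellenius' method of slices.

Ordinary method of slices: FS = Σ[c'·Δl_i + (W_i cosα_i − u_i·Δl_i)·tanφ'] / Σ W_i sinα_i, with Δl_i = b_i / cosα_i.
Slice 1: Δl = 2.7/cos(-5.8°) = 2.714 m; N'_1 = 78·cos(-5.8°) − 15·2.714 = 36.9; c'Δl = 39.35; W sinα = -7.9
Slice 2: Δl = 1.5/cos15.1° = 1.554 m; N'_2 = 82·cos15.1° − 25·1.554 = 40.3; c'Δl = 22.53; W sinα = 21.4
Slice 3: Δl = 1.4/cos30.7° = 1.628 m; N'_3 = 61·cos30.7° − 0·1.628 = 52.5; c'Δl = 23.61; W sinα = 31.1
Slice 4: Δl = 1.6/cos50.3° = 2.505 m; N'_4 = 35·cos50.3° − 3·2.505 = 14.8; c'Δl = 36.32; W sinα = 26.9
Σc'Δl = 121.8 kN/m; ΣN' = 144.5 kN/m; ΣW sinα = 71.6 kN/m
Resisting = 121.8 + 144.5·tan28.2° = 121.8 + 77.5 = 199.3 kN/m
FS = 199.3 / 71.6 = 2.785

FS = 2.79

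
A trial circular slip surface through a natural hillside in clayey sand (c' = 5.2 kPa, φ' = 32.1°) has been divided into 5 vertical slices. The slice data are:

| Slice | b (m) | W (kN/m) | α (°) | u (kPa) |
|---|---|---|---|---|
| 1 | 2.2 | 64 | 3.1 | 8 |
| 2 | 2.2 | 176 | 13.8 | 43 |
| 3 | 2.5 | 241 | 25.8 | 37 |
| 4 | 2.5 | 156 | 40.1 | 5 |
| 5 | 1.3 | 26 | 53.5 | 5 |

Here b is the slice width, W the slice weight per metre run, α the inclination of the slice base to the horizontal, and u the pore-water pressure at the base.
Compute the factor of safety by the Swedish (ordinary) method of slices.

Ordinary method of slices: FS = Σ[c'·Δl_i + (W_i cosα_i − u_i·Δl_i)·tanφ'] / Σ W_i sinα_i, with Δl_i = b_i / cosα_i.
Slice 1: Δl = 2.2/cos3.1° = 2.203 m; N'_1 = 64·cos3.1° − 8·2.203 = 46.3; c'Δl = 11.46; W sinα = 3.5
Slice 2: Δl = 2.2/cos13.8° = 2.265 m; N'_2 = 176·cos13.8° − 43·2.265 = 73.5; c'Δl = 11.78; W sinα = 42.0
Slice 3: Δl = 2.5/cos25.8° = 2.777 m; N'_3 = 241·cos25.8° − 37·2.777 = 114.2; c'Δl = 14.44; W sinα = 104.9
Slice 4: Δl = 2.5/cos40.1° = 3.268 m; N'_4 = 156·cos40.1° − 5·3.268 = 103.0; c'Δl = 17.00; W sinα = 100.5
Slice 5: Δl = 1.3/cos53.5° = 2.186 m; N'_5 = 26·cos53.5° − 5·2.186 = 4.5; c'Δl = 11.36; W sinα = 20.9
Σc'Δl = 66.0 kN/m; ΣN' = 341.5 kN/m; ΣW sinα = 271.7 kN/m
Resisting = 66.0 + 341.5·tan32.1° = 66.0 + 214.3 = 280.3 kN/m
FS = 280.3 / 271.7 = 1.032

FS = 1.03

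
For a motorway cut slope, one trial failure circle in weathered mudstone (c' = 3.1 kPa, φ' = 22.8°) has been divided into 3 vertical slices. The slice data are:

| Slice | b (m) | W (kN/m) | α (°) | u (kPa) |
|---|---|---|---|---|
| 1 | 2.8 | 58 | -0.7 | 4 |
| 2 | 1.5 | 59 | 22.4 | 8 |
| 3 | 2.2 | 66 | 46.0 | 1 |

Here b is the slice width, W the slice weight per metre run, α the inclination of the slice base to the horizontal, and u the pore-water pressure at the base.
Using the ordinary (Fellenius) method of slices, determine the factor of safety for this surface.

FS = 1.14

Ordinary method of slices: FS = Σ[c'·Δl_i + (W_i cosα_i − u_i·Δl_i)·tanφ'] / Σ W_i sinα_i, with Δl_i = b_i / cosα_i.
Slice 1: Δl = 2.8/cos(-0.7°) = 2.800 m; N'_1 = 58·cos(-0.7°) − 4·2.800 = 46.8; c'Δl = 8.68; W sinα = -0.7
Slice 2: Δl = 1.5/cos22.4° = 1.622 m; N'_2 = 59·cos22.4° − 8·1.622 = 41.6; c'Δl = 5.03; W sinα = 22.5
Slice 3: Δl = 2.2/cos46.0° = 3.167 m; N'_3 = 66·cos46.0° − 1·3.167 = 42.7; c'Δl = 9.82; W sinα = 47.5
Σc'Δl = 23.5 kN/m; ΣN' = 131.0 kN/m; ΣW sinα = 69.3 kN/m
Resisting = 23.5 + 131.0·tan22.8° = 23.5 + 55.1 = 78.6 kN/m
FS = 78.6 / 69.3 = 1.135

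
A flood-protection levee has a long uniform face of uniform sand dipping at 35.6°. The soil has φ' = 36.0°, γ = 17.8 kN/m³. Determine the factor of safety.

For a dry cohesionless infinite slope the factor of safety is FS = tanφ' / tanβ.
FS = tan36.0° / tan35.6° = 0.7265 / 0.7159 = 1.015

FS = 1.01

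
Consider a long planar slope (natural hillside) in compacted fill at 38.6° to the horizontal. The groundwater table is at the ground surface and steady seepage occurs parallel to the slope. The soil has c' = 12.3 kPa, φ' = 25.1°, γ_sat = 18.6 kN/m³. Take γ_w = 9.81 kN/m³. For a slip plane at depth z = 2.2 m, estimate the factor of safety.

FS = 0.89

With seepage parallel to the slope and the water table at the surface, the effective normal stress on the slip plane uses the buoyant unit weight γ' = γ_sat − γ_w while the driving shear stress uses γ_sat:
FS = [c' + γ' z cos²β tanφ'] / [γ_sat z sinβ cosβ]
γ' = 18.6 − 9.81 = 8.79 kN/m³
Numerator = 12.3 + 8.79·2.2·cos²38.6°·tan25.1° = 12.3 + 8.79·2.2·0.6108·0.4684 = 17.833 kPa
Denominator = 18.6·2.2·sin38.6°·cos38.6° = 18.6·2.2·0.6239·0.7815 = 19.952 kPa
FS = 17.833 / 19.952 = 0.894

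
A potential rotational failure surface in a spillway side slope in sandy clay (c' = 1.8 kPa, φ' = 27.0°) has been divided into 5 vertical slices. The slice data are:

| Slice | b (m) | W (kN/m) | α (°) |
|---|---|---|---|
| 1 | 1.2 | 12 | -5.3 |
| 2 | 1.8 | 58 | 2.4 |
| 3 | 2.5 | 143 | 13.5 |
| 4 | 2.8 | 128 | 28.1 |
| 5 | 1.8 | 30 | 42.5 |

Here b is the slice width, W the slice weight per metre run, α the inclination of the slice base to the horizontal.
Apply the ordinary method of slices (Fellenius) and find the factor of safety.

Ordinary method of slices: FS = Σ[c'·Δl_i + (W_i cosα_i)·tanφ'] / Σ W_i sinα_i, with Δl_i = b_i / cosα_i.
Slice 1: Δl = 1.2/cos(-5.3°) = 1.205 m; N'_1 = 12·cos(-5.3°) = 11.9; c'Δl = 2.17; W sinα = -1.1
Slice 2: Δl = 1.8/cos2.4° = 1.802 m; N'_2 = 58·cos2.4° = 57.9; c'Δl = 3.24; W sinα = 2.4
Slice 3: Δl = 2.5/cos13.5° = 2.571 m; N'_3 = 143·cos13.5° = 139.0; c'Δl = 4.63; W sinα = 33.4
Slice 4: Δl = 2.8/cos28.1° = 3.174 m; N'_4 = 128·cos28.1° = 112.9; c'Δl = 5.71; W sinα = 60.3
Slice 5: Δl = 1.8/cos42.5° = 2.441 m; N'_5 = 30·cos42.5° = 22.1; c'Δl = 4.39; W sinα = 20.3
Σc'Δl = 20.1 kN/m; ΣN' = 344.0 kN/m; ΣW sinα = 115.3 kN/m
Resisting = 20.1 + 344.0·tan27.0° = 20.1 + 175.3 = 195.4 kN/m
FS = 195.4 / 115.3 = 1.695

FS = 1.70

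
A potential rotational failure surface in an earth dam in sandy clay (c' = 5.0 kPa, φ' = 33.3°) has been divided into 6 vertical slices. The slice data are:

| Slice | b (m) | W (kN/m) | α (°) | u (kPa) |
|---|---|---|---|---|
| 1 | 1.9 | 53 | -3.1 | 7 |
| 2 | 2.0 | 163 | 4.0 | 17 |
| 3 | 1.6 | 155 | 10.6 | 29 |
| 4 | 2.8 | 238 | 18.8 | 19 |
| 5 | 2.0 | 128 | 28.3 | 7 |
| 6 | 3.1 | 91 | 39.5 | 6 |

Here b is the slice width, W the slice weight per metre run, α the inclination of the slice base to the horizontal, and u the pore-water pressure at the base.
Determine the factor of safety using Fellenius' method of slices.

Ordinary method of slices: FS = Σ[c'·Δl_i + (W_i cosα_i − u_i·Δl_i)·tanφ'] / Σ W_i sinα_i, with Δl_i = b_i / cosα_i.
Slice 1: Δl = 1.9/cos(-3.1°) = 1.903 m; N'_1 = 53·cos(-3.1°) − 7·1.903 = 39.6; c'Δl = 9.51; W sinα = -2.9
Slice 2: Δl = 2.0/cos4.0° = 2.005 m; N'_2 = 163·cos4.0° − 17·2.005 = 128.5; c'Δl = 10.02; W sinα = 11.4
Slice 3: Δl = 1.6/cos10.6° = 1.628 m; N'_3 = 155·cos10.6° − 29·1.628 = 105.1; c'Δl = 8.14; W sinα = 28.5
Slice 4: Δl = 2.8/cos18.8° = 2.958 m; N'_4 = 238·cos18.8° − 19·2.958 = 169.1; c'Δl = 14.79; W sinα = 76.7
Slice 5: Δl = 2.0/cos28.3° = 2.271 m; N'_5 = 128·cos28.3° − 7·2.271 = 96.8; c'Δl = 11.36; W sinα = 60.7
Slice 6: Δl = 3.1/cos39.5° = 4.017 m; N'_6 = 91·cos39.5° − 6·4.017 = 46.1; c'Δl = 20.09; W sinα = 57.9
Σc'Δl = 73.9 kN/m; ΣN' = 585.3 kN/m; ΣW sinα = 232.3 kN/m
Resisting = 73.9 + 585.3·tan33.3° = 73.9 + 384.5 = 458.4 kN/m
FS = 458.4 / 232.3 = 1.973

FS = 1.97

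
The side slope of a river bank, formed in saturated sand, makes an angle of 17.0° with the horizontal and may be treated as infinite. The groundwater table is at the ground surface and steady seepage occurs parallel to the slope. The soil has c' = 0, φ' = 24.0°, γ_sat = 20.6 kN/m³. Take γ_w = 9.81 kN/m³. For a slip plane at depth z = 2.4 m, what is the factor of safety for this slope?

FS = 0.76

With seepage parallel to the slope and the water table at the surface, the effective normal stress on the slip plane uses the buoyant unit weight γ' = γ_sat − γ_w while the driving shear stress uses γ_sat:
FS = [c' + γ' z cos²β tanφ'] / [γ_sat z sinβ cosβ]
(For c' = 0 this reduces to FS = (γ'/γ_sat)·tanφ'/tanβ.)
γ' = 20.6 − 9.81 = 10.79 kN/m³
Numerator = 0.0 + 10.79·2.4·cos²17.0°·tan24.0° = 0.0 + 10.79·2.4·0.9145·0.4452 = 10.544 kPa
Denominator = 20.6·2.4·sin17.0°·cos17.0° = 20.6·2.4·0.2924·0.9563 = 13.823 kPa
FS = 10.544 / 13.823 = 0.763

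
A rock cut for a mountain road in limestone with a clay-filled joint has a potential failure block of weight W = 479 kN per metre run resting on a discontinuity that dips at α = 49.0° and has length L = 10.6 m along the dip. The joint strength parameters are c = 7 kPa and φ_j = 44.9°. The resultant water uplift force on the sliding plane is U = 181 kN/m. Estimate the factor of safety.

FS = 0.57

Resolving the block weight along and normal to the plane and applying the Mohr–Coulomb strength on the joint:
N' = W cosα − U = 479·cos49.0° − 181 = 133.3 kN/m
Driving force T = W sinα = 479·sin49.0° = 361.5 kN/m
Resisting force R = c·L + N'·tanφ_j = 7·10.6 + 133.3·tan44.9° = 74.2 + 132.8 = 207.0 kN/m
FS = R / T = 207.0 / 361.5 = 0.573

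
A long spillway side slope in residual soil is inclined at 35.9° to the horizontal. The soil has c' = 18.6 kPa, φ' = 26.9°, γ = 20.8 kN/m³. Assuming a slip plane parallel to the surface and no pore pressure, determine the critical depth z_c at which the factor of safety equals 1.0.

Setting FS = 1.00 in FS = [c' + γz cos²β tanφ'] / [γz sinβ cosβ] and solving for z:
z = c' / [γ cosβ (FS·sinβ − cosβ·tanφ')]
  = 18.6 / [20.8·cos35.9°·(1.00·sin35.9° − cos35.9°·tan26.9°)]
  = 18.6 / [20.8·0.8100·(1.00·0.5864 − 0.8100·0.5073)]
  = 18.6 / 2.9555 = 6.293 m

z_c = 6.29 m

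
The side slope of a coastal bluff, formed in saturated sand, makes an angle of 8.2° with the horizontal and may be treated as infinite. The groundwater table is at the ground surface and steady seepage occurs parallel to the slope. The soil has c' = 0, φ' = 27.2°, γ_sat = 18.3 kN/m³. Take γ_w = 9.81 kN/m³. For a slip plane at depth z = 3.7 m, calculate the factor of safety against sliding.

With seepage parallel to the slope and the water table at the surface, the effective normal stress on the slip plane uses the buoyant unit weight γ' = γ_sat − γ_w while the driving shear stress uses γ_sat:
FS = [c' + γ' z cos²β tanφ'] / [γ_sat z sinβ cosβ]
(For c' = 0 this reduces to FS = (γ'/γ_sat)·tanφ'/tanβ.)
γ' = 18.3 − 9.81 = 8.49 kN/m³
Numerator = 0.0 + 8.49·3.7·cos²8.2°·tan27.2° = 0.0 + 8.49·3.7·0.9797·0.5139 = 15.816 kPa
Denominator = 18.3·3.7·sin8.2°·cos8.2° = 18.3·3.7·0.1426·0.9898 = 9.559 kPa
FS = 15.816 / 9.559 = 1.655

FS = 1.65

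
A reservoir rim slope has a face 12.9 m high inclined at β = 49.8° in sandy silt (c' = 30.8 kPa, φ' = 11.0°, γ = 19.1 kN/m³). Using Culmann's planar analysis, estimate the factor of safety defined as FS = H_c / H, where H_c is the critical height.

FS = 1.70

H_c = (4c'/γ) · sinβ cosφ' / [1 − cos(β − φ')]
    = (4·30.8/19.1) · sin49.8°·cos11.0° / [1 − cos38.8°]
    = 6.450 · 0.7498 / 0.2207 = 21.92 m
FS = H_c / H = 21.92 / 12.9 = 1.699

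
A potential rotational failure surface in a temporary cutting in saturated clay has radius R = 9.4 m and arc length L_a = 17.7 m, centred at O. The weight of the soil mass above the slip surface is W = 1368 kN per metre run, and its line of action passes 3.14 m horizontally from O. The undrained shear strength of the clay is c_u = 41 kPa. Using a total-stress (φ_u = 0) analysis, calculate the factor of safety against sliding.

FS = 1.59

Taking moments about the centre O, the resisting moment is provided by the undrained shear strength acting along the arc:
M_R = c_u·L_a·R = 41·17.70·9.4 = 6821.6 kN·m/m
M_D = W·d = 1368·3.14 = 4295.5 kN·m/m
FS = M_R / M_D = 6821.6 / 4295.5 = 1.588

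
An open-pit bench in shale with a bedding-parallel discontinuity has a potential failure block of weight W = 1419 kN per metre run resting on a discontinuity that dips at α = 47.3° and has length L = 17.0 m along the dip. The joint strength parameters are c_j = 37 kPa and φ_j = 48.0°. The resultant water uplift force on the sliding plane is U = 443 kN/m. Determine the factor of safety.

Resolving the block weight along and normal to the plane and applying the Mohr–Coulomb strength on the joint:
N' = W cosα − U = 1419·cos47.3° − 443 = 519.3 kN/m
Driving force T = W sinα = 1419·sin47.3° = 1042.8 kN/m
Resisting force R = c_j·L + N'·tanφ_j = 37·17.0 + 519.3·tan48.0° = 629.0 + 576.8 = 1205.8 kN/m
FS = R / T = 1205.8 / 1042.8 = 1.156

FS = 1.16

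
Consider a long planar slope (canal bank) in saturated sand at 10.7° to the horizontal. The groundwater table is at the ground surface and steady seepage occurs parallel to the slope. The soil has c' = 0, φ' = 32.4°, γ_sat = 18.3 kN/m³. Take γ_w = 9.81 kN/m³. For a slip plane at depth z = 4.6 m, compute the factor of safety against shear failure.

FS = 1.56

With seepage parallel to the slope and the water table at the surface, the effective normal stress on the slip plane uses the buoyant unit weight γ' = γ_sat − γ_w while the driving shear stress uses γ_sat:
FS = [c' + γ' z cos²β tanφ'] / [γ_sat z sinβ cosβ]
(For c' = 0 this reduces to FS = (γ'/γ_sat)·tanφ'/tanβ.)
γ' = 18.3 − 9.81 = 8.49 kN/m³
Numerator = 0.0 + 8.49·4.6·cos²10.7°·tan32.4° = 0.0 + 8.49·4.6·0.9655·0.6346 = 23.930 kPa
Denominator = 18.3·4.6·sin10.7°·cos10.7° = 18.3·4.6·0.1857·0.9826 = 15.358 kPa
FS = 23.930 / 15.358 = 1.558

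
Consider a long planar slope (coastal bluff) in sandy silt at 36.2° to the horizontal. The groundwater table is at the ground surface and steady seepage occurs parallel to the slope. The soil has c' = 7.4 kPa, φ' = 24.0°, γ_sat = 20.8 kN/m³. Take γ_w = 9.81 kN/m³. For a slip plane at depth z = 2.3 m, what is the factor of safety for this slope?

FS = 0.65

With seepage parallel to the slope and the water table at the surface, the effective normal stress on the slip plane uses the buoyant unit weight γ' = γ_sat − γ_w while the driving shear stress uses γ_sat:
FS = [c' + γ' z cos²β tanφ'] / [γ_sat z sinβ cosβ]
γ' = 20.8 − 9.81 = 10.99 kN/m³
Numerator = 7.4 + 10.99·2.3·cos²36.2°·tan24.0° = 7.4 + 10.99·2.3·0.6512·0.4452 = 14.728 kPa
Denominator = 20.8·2.3·sin36.2°·cos36.2° = 20.8·2.3·0.5906·0.8070 = 22.800 kPa
FS = 14.728 / 22.800 = 0.646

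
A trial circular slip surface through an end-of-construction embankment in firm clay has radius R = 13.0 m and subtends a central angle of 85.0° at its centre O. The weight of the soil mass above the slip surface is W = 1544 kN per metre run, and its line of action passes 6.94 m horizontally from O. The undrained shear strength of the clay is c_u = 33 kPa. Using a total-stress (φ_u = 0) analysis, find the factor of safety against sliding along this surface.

Taking moments about the centre O, the resisting moment is provided by the undrained shear strength acting along the arc:
Arc length L_a = R·θ = 13.0·(85.0°·π/180) = 13.0·1.4835 = 19.29 m
M_R = c_u·L_a·R = 33·19.29·13.0 = 8273.6 kN·m/m
M_D = W·d = 1544·6.94 = 10715.4 kN·m/m
FS = M_R / M_D = 8273.6 / 10715.4 = 0.772

FS = 0.77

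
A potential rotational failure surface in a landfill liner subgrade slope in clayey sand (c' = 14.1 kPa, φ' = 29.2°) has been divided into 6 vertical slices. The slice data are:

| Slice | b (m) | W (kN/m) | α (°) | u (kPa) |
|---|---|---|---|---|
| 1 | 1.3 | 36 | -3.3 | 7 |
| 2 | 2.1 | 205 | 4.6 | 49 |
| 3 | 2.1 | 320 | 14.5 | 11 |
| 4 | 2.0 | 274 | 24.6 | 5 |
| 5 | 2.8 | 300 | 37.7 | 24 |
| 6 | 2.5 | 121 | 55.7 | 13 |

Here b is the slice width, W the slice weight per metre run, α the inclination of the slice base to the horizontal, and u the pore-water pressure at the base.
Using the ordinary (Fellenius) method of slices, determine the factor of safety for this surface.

FS = 1.38

Ordinary method of slices: FS = Σ[c'·Δl_i + (W_i cosα_i − u_i·Δl_i)·tanφ'] / Σ W_i sinα_i, with Δl_i = b_i / cosα_i.
Slice 1: Δl = 1.3/cos(-3.3°) = 1.302 m; N'_1 = 36·cos(-3.3°) − 7·1.302 = 26.8; c'Δl = 18.36; W sinα = -2.1
Slice 2: Δl = 2.1/cos4.6° = 2.107 m; N'_2 = 205·cos4.6° − 49·2.107 = 101.1; c'Δl = 29.71; W sinα = 16.4
Slice 3: Δl = 2.1/cos14.5° = 2.169 m; N'_3 = 320·cos14.5° − 11·2.169 = 285.9; c'Δl = 30.58; W sinα = 80.1
Slice 4: Δl = 2.0/cos24.6° = 2.200 m; N'_4 = 274·cos24.6° − 5·2.200 = 238.1; c'Δl = 31.02; W sinα = 114.1
Slice 5: Δl = 2.8/cos37.7° = 3.539 m; N'_5 = 300·cos37.7° − 24·3.539 = 152.4; c'Δl = 49.90; W sinα = 183.5
Slice 6: Δl = 2.5/cos55.7° = 4.436 m; N'_6 = 121·cos55.7° − 13·4.436 = 10.5; c'Δl = 62.55; W sinα = 100.0
Σc'Δl = 222.1 kN/m; ΣN' = 815.0 kN/m; ΣW sinα = 492.0 kN/m
Resisting = 222.1 + 815.0·tan29.2° = 222.1 + 455.5 = 677.6 kN/m
FS = 677.6 / 492.0 = 1.377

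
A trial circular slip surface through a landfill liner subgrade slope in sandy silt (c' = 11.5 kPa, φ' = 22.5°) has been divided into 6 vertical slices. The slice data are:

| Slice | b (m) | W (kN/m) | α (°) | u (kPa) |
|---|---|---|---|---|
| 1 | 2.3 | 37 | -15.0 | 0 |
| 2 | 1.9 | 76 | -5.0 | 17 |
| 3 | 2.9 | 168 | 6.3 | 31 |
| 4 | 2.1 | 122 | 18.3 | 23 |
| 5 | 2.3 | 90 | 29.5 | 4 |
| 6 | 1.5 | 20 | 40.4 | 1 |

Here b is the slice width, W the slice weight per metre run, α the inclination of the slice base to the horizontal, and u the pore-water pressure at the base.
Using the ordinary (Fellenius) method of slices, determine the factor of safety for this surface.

Ordinary method of slices: FS = Σ[c'·Δl_i + (W_i cosα_i − u_i·Δl_i)·tanφ'] / Σ W_i sinα_i, with Δl_i = b_i / cosα_i.
Slice 1: Δl = 2.3/cos(-15.0°) = 2.381 m; N'_1 = 37·cos(-15.0°) − 0·2.381 = 35.7; c'Δl = 27.38; W sinα = -9.6
Slice 2: Δl = 1.9/cos(-5.0°) = 1.907 m; N'_2 = 76·cos(-5.0°) − 17·1.907 = 43.3; c'Δl = 21.93; W sinα = -6.6
Slice 3: Δl = 2.9/cos6.3° = 2.918 m; N'_3 = 168·cos6.3° − 31·2.918 = 76.5; c'Δl = 33.55; W sinα = 18.4
Slice 4: Δl = 2.1/cos18.3° = 2.212 m; N'_4 = 122·cos18.3° − 23·2.212 = 65.0; c'Δl = 25.44; W sinα = 38.3
Slice 5: Δl = 2.3/cos29.5° = 2.643 m; N'_5 = 90·cos29.5° − 4·2.643 = 67.8; c'Δl = 30.39; W sinα = 44.3
Slice 6: Δl = 1.5/cos40.4° = 1.970 m; N'_6 = 20·cos40.4° − 1·1.970 = 13.3; c'Δl = 22.65; W sinα = 13.0
Σc'Δl = 161.3 kN/m; ΣN' = 301.5 kN/m; ΣW sinα = 97.8 kN/m
Resisting = 161.3 + 301.5·tan22.5° = 161.3 + 124.9 = 286.3 kN/m
FS = 286.3 / 97.8 = 2.926

FS = 2.93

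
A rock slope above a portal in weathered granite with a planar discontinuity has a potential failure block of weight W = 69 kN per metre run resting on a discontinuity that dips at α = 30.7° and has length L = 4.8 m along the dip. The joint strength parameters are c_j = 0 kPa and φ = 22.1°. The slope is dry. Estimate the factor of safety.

FS = 0.68

Resolving the block weight along and normal to the plane and applying the Mohr–Coulomb strength on the joint:
N' = W cosα = 69·cos30.7° = 59.3 kN/m
Driving force T = W sinα = 69·sin30.7° = 35.2 kN/m
Resisting force R = c_j·L + N'·tanφ = 0·4.8 + 59.3·tan22.1° = 0.0 + 24.1 = 24.1 kN/m
FS = R / T = 24.1 / 35.2 = 0.684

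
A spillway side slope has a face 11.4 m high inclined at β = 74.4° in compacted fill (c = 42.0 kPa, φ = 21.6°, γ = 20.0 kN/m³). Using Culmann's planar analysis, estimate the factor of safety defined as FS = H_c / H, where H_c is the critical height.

H_c = (4c/γ) · sinβ cosφ / [1 − cos(β − φ)]
    = (4·42.0/20.0) · sin74.4°·cos21.6° / [1 − cos52.8°]
    = 8.400 · 0.8955 / 0.3954 = 19.02 m
FS = H_c / H = 19.02 / 11.4 = 1.669

FS = 1.67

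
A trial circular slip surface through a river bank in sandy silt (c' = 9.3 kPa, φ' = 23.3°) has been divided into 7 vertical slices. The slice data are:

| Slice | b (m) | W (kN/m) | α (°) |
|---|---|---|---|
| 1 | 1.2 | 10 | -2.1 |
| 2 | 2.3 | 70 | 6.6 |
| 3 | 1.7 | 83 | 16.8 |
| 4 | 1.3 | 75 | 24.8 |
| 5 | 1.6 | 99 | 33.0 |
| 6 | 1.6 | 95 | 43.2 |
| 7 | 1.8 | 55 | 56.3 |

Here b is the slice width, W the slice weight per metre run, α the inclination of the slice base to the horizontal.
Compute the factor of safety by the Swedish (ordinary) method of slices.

FS = 1.35

Ordinary method of slices: FS = Σ[c'·Δl_i + (W_i cosα_i)·tanφ'] / Σ W_i sinα_i, with Δl_i = b_i / cosα_i.
Slice 1: Δl = 1.2/cos(-2.1°) = 1.201 m; N'_1 = 10·cos(-2.1°) = 10.0; c'Δl = 11.17; W sinα = -0.4
Slice 2: Δl = 2.3/cos6.6° = 2.315 m; N'_2 = 70·cos6.6° = 69.5; c'Δl = 21.53; W sinα = 8.0
Slice 3: Δl = 1.7/cos16.8° = 1.776 m; N'_3 = 83·cos16.8° = 79.5; c'Δl = 16.51; W sinα = 24.0
Slice 4: Δl = 1.3/cos24.8° = 1.432 m; N'_4 = 75·cos24.8° = 68.1; c'Δl = 13.32; W sinα = 31.5
Slice 5: Δl = 1.6/cos33.0° = 1.908 m; N'_5 = 99·cos33.0° = 83.0; c'Δl = 17.74; W sinα = 53.9
Slice 6: Δl = 1.6/cos43.2° = 2.195 m; N'_6 = 95·cos43.2° = 69.3; c'Δl = 20.41; W sinα = 65.0
Slice 7: Δl = 1.8/cos56.3° = 3.244 m; N'_7 = 55·cos56.3° = 30.5; c'Δl = 30.17; W sinα = 45.8
Σc'Δl = 130.9 kN/m; ΣN' = 409.9 kN/m; ΣW sinα = 227.8 kN/m
Resisting = 130.9 + 409.9·tan23.3° = 130.9 + 176.5 = 307.4 kN/m
FS = 307.4 / 227.8 = 1.349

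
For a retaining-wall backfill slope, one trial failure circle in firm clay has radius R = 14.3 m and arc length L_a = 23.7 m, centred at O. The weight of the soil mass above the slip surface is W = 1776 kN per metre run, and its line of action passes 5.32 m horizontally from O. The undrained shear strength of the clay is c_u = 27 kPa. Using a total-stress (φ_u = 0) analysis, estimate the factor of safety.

FS = 0.97

Taking moments about the centre O, the resisting moment is provided by the undrained shear strength acting along the arc:
M_R = c_u·L_a·R = 27·23.70·14.3 = 9150.6 kN·m/m
M_D = W·d = 1776·5.32 = 9448.3 kN·m/m
FS = M_R / M_D = 9150.6 / 9448.3 = 0.968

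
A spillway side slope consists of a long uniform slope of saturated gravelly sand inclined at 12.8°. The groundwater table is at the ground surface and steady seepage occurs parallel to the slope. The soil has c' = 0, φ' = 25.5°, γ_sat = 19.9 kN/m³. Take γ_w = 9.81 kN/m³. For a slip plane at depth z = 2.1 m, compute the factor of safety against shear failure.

With seepage parallel to the slope and the water table at the surface, the effective normal stress on the slip plane uses the buoyant unit weight γ' = γ_sat − γ_w while the driving shear stress uses γ_sat:
FS = [c' + γ' z cos²β tanφ'] / [γ_sat z sinβ cosβ]
(For c' = 0 this reduces to FS = (γ'/γ_sat)·tanφ'/tanβ.)
γ' = 19.9 − 9.81 = 10.09 kN/m³
Numerator = 0.0 + 10.09·2.1·cos²12.8°·tan25.5° = 0.0 + 10.09·2.1·0.9509·0.4770 = 9.611 kPa
Denominator = 19.9·2.1·sin12.8°·cos12.8° = 19.9·2.1·0.2215·0.9751 = 9.028 kPa
FS = 9.611 / 9.028 = 1.064

FS = 1.06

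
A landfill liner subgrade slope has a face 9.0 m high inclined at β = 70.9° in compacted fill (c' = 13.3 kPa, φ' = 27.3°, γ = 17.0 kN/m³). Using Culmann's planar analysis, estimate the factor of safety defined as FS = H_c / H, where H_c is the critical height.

H_c = (4c'/γ) · sinβ cosφ' / [1 − cos(β − φ')]
    = (4·13.3/17.0) · sin70.9°·cos27.3° / [1 − cos43.6°]
    = 3.129 · 0.8397 / 0.2758 = 9.53 m
FS = H_c / H = 9.53 / 9.0 = 1.059

FS = 1.06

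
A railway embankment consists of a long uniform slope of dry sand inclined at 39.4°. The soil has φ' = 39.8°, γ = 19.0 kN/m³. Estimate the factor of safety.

FS = 1.01

For a dry cohesionless infinite slope the factor of safety is FS = tanφ' / tanβ.
FS = tan39.8° / tan39.4° = 0.8332 / 0.8214 = 1.014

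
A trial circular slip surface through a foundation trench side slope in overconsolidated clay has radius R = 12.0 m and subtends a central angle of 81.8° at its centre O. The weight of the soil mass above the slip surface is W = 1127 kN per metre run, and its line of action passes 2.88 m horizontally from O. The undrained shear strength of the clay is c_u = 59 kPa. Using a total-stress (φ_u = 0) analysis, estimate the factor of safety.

FS = 3.74

Taking moments about the centre O, the resisting moment is provided by the undrained shear strength acting along the arc:
Arc length L_a = R·θ = 12.0·(81.8°·π/180) = 12.0·1.4277 = 17.13 m
M_R = c_u·L_a·R = 59·17.13·12.0 = 12129.6 kN·m/m
M_D = W·d = 1127·2.88 = 3245.8 kN·m/m
FS = M_R / M_D = 12129.6 / 3245.8 = 3.737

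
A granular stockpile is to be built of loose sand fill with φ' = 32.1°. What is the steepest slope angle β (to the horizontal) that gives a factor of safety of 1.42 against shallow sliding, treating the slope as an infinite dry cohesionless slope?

For an infinite dry cohesionless slope FS = tanφ'/tanβ, so tanβ = tanφ' / FS.
tanβ = tan32.1° / 1.42 = 0.6273 / 1.42 = 0.4418
β = arctan(0.4418) = 23.83°

β = 23.8°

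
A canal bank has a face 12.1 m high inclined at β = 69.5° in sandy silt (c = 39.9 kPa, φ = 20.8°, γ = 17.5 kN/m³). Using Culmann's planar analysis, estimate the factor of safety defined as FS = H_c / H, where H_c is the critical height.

FS = 1.94

H_c = (4c/γ) · sinβ cosφ / [1 − cos(β − φ)]
    = (4·39.9/17.5) · sin69.5°·cos20.8° / [1 − cos48.7°]
    = 9.120 · 0.8756 / 0.3400 = 23.49 m
FS = H_c / H = 23.49 / 12.1 = 1.941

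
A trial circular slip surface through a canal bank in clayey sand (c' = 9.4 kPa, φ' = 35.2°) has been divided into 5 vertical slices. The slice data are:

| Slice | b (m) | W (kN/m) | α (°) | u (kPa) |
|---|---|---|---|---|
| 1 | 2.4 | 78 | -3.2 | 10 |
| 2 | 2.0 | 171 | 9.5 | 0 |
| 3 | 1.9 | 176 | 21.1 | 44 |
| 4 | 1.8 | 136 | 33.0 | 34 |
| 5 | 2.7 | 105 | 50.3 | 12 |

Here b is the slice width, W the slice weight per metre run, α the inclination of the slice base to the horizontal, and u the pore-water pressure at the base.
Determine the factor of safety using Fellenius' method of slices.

Ordinary method of slices: FS = Σ[c'·Δl_i + (W_i cosα_i − u_i·Δl_i)·tanφ'] / Σ W_i sinα_i, with Δl_i = b_i / cosα_i.
Slice 1: Δl = 2.4/cos(-3.2°) = 2.404 m; N'_1 = 78·cos(-3.2°) − 10·2.404 = 53.8; c'Δl = 22.60; W sinα = -4.4
Slice 2: Δl = 2.0/cos9.5° = 2.028 m; N'_2 = 171·cos9.5° − 0·2.028 = 168.7; c'Δl = 19.06; W sinα = 28.2
Slice 3: Δl = 1.9/cos21.1° = 2.037 m; N'_3 = 176·cos21.1° − 44·2.037 = 74.6; c'Δl = 19.14; W sinα = 63.4
Slice 4: Δl = 1.8/cos33.0° = 2.146 m; N'_4 = 136·cos33.0° − 34·2.146 = 41.1; c'Δl = 20.17; W sinα = 74.1
Slice 5: Δl = 2.7/cos50.3° = 4.227 m; N'_5 = 105·cos50.3° − 12·4.227 = 16.3; c'Δl = 39.73; W sinα = 80.8
Σc'Δl = 120.7 kN/m; ΣN' = 354.5 kN/m; ΣW sinα = 242.1 kN/m
Resisting = 120.7 + 354.5·tan35.2° = 120.7 + 250.1 = 370.8 kN/m
FS = 370.8 / 242.1 = 1.532

FS = 1.53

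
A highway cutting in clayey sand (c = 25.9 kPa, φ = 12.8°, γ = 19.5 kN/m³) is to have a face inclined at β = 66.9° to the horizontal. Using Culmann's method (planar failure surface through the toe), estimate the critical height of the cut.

H_c = 11.52 m

Culmann's analysis gives the critical failure plane at α_cr = (β + φ)/2 = (66.9 + 12.8)/2 = 39.9°, and the critical height
H_c = (4c/γ) · sinβ cosφ / [1 − cos(β − φ)]
    = (4·25.9/19.5) · sin66.9°·cos12.8° / [1 − cos(54.1°)]
    = 5.313 · 0.9198·0.9751 / [1 − 0.5864]
    = 5.313 · 0.8970 / 0.4136
    = 11.52 m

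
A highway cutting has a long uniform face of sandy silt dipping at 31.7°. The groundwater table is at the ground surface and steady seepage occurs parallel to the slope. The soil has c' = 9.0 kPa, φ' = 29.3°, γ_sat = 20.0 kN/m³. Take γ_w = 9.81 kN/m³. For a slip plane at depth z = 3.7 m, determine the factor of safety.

FS = 0.73

With seepage parallel to the slope and the water table at the surface, the effective normal stress on the slip plane uses the buoyant unit weight γ' = γ_sat − γ_w while the driving shear stress uses γ_sat:
FS = [c' + γ' z cos²β tanφ'] / [γ_sat z sinβ cosβ]
γ' = 20.0 − 9.81 = 10.19 kN/m³
Numerator = 9.0 + 10.19·3.7·cos²31.7°·tan29.3° = 9.0 + 10.19·3.7·0.7239·0.5612 = 24.316 kPa
Denominator = 20.0·3.7·sin31.7°·cos31.7° = 20.0·3.7·0.5255·0.8508 = 33.084 kPa
FS = 24.316 / 33.084 = 0.735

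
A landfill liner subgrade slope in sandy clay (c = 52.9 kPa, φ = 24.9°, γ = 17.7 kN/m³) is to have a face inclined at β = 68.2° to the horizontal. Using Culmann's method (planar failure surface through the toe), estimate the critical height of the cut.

H_c = 36.98 m

Culmann's analysis gives the critical failure plane at α_cr = (β + φ)/2 = (68.2 + 24.9)/2 = 46.5°, and the critical height
H_c = (4c/γ) · sinβ cosφ / [1 − cos(β − φ)]
    = (4·52.9/17.7) · sin68.2°·cos24.9° / [1 − cos(43.3°)]
    = 11.955 · 0.9285·0.9070 / [1 − 0.7278]
    = 11.955 · 0.8422 / 0.2722
    = 36.98 m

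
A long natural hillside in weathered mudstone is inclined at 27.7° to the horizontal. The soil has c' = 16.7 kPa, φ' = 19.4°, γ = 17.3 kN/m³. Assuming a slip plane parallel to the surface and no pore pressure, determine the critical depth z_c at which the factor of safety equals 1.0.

Setting FS = 1.00 in FS = [c' + γz cos²β tanφ'] / [γz sinβ cosβ] and solving for z:
z = c' / [γ cosβ (FS·sinβ − cosβ·tanφ')]
  = 16.7 / [17.3·cos27.7°·(1.00·sin27.7° − cos27.7°·tan19.4°)]
  = 16.7 / [17.3·0.8854·(1.00·0.4648 − 0.8854·0.3522)]
  = 16.7 / 2.3442 = 7.124 m

z_c = 7.12 m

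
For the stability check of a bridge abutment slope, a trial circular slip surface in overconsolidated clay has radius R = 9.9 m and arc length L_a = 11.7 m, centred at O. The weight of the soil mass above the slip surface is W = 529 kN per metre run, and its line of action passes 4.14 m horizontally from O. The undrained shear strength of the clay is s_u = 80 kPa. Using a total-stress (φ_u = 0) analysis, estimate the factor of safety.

Taking moments about the centre O, the resisting moment is provided by the undrained shear strength acting along the arc:
M_R = s_u·L_a·R = 80·11.70·9.9 = 9266.4 kN·m/m
M_D = W·d = 529·4.14 = 2190.1 kN·m/m
FS = M_R / M_D = 9266.4 / 2190.1 = 4.231

FS = 4.23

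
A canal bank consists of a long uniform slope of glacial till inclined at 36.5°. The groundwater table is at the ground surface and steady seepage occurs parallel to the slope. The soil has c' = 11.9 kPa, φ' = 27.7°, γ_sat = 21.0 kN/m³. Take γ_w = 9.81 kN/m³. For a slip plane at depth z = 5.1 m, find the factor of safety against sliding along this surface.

With seepage parallel to the slope and the water table at the surface, the effective normal stress on the slip plane uses the buoyant unit weight γ' = γ_sat − γ_w while the driving shear stress uses γ_sat:
FS = [c' + γ' z cos²β tanφ'] / [γ_sat z sinβ cosβ]
γ' = 21.0 − 9.81 = 11.19 kN/m³
Numerator = 11.9 + 11.19·5.1·cos²36.5°·tan27.7° = 11.9 + 11.19·5.1·0.6462·0.5250 = 31.261 kPa
Denominator = 21.0·5.1·sin36.5°·cos36.5° = 21.0·5.1·0.5948·0.8039 = 51.210 kPa
FS = 31.261 / 51.210 = 0.610

FS = 0.61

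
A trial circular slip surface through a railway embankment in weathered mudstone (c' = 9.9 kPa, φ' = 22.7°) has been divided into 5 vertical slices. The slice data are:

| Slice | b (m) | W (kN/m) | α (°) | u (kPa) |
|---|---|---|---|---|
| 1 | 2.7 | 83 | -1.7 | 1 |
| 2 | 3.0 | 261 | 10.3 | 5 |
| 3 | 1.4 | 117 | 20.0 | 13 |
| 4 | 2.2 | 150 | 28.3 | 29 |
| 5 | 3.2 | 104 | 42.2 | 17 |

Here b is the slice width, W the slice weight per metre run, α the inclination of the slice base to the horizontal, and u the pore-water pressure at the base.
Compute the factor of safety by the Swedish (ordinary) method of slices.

FS = 1.50

Ordinary method of slices: FS = Σ[c'·Δl_i + (W_i cosα_i − u_i·Δl_i)·tanφ'] / Σ W_i sinα_i, with Δl_i = b_i / cosα_i.
Slice 1: Δl = 2.7/cos(-1.7°) = 2.701 m; N'_1 = 83·cos(-1.7°) − 1·2.701 = 80.3; c'Δl = 26.74; W sinα = -2.5
Slice 2: Δl = 3.0/cos10.3° = 3.049 m; N'_2 = 261·cos10.3° − 5·3.049 = 241.5; c'Δl = 30.19; W sinα = 46.7
Slice 3: Δl = 1.4/cos20.0° = 1.490 m; N'_3 = 117·cos20.0° − 13·1.490 = 90.6; c'Δl = 14.75; W sinα = 40.0
Slice 4: Δl = 2.2/cos28.3° = 2.499 m; N'_4 = 150·cos28.3° − 29·2.499 = 59.6; c'Δl = 24.74; W sinα = 71.1
Slice 5: Δl = 3.2/cos42.2° = 4.320 m; N'_5 = 104·cos42.2° − 17·4.320 = 3.6; c'Δl = 42.76; W sinα = 69.9
Σc'Δl = 139.2 kN/m; ΣN' = 475.6 kN/m; ΣW sinα = 225.2 kN/m
Resisting = 139.2 + 475.6·tan22.7° = 139.2 + 199.0 = 338.1 kN/m
FS = 338.1 / 225.2 = 1.502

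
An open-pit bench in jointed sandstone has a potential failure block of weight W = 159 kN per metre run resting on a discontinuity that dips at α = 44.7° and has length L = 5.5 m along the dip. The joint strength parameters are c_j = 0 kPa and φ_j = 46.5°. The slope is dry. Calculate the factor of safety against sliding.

FS = 1.06

Resolving the block weight along and normal to the plane and applying the Mohr–Coulomb strength on the joint:
N' = W cosα = 159·cos44.7° = 113.0 kN/m
Driving force T = W sinα = 159·sin44.7° = 111.8 kN/m
Resisting force R = c_j·L + N'·tanφ_j = 0·5.5 + 113.0·tan46.5° = 0.0 + 119.1 = 119.1 kN/m
FS = R / T = 119.1 / 111.8 = 1.065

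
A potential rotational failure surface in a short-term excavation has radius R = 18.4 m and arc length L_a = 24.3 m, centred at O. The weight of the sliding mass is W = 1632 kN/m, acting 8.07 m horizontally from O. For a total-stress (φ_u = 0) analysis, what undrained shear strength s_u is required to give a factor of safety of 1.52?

s_u = 44.8 kPa

FS = s_u·L_a·R / (W·d), so s_u = FS·W·d / (L_a·R).
s_u = 1.52·1632·8.07 / (24.30·18.4) = 20018.8 / 447.12 = 44.77 kPa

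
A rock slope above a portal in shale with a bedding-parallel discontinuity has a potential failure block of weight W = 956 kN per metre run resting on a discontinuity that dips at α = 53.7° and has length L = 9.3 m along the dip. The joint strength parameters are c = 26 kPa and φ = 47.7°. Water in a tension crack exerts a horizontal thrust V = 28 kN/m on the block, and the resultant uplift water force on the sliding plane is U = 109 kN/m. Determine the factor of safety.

Resolving the block weight along and normal to the plane and applying the Mohr–Coulomb strength on the joint:
N' = W cosα − U − V sinα = 956·cos53.7° − 109 − 28·sin53.7° = 434.4 kN/m
Driving force T = W sinα + V cosα = 956·sin53.7° + 28·cos53.7° = 787.0 kN/m
Resisting force R = c·L + N'·tanφ = 26·9.3 + 434.4·tan47.7° = 241.8 + 477.4 = 719.2 kN/m
FS = R / T = 719.2 / 787.0 = 0.914

FS = 0.91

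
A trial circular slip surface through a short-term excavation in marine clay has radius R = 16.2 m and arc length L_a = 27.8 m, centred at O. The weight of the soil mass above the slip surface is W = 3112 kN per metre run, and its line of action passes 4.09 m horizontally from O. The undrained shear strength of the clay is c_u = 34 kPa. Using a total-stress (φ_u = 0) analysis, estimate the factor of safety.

Taking moments about the centre O, the resisting moment is provided by the undrained shear strength acting along the arc:
M_R = c_u·L_a·R = 34·27.80·16.2 = 15312.2 kN·m/m
M_D = W·d = 3112·4.09 = 12728.1 kN·m/m
FS = M_R / M_D = 15312.2 / 12728.1 = 1.203

FS = 1.20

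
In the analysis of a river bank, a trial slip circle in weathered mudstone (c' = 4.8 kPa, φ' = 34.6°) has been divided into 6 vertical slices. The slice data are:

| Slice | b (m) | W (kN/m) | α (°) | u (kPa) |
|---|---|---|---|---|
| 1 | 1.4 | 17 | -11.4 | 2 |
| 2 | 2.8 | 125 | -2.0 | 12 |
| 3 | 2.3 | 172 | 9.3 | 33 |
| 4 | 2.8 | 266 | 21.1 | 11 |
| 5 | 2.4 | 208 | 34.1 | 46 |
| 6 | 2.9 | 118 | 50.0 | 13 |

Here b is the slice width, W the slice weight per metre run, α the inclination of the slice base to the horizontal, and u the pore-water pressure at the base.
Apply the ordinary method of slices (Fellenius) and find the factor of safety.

FS = 1.25

Ordinary method of slices: FS = Σ[c'·Δl_i + (W_i cosα_i − u_i·Δl_i)·tanφ'] / Σ W_i sinα_i, with Δl_i = b_i / cosα_i.
Slice 1: Δl = 1.4/cos(-11.4°) = 1.428 m; N'_1 = 17·cos(-11.4°) − 2·1.428 = 13.8; c'Δl = 6.86; W sinα = -3.4
Slice 2: Δl = 2.8/cos(-2.0°) = 2.802 m; N'_2 = 125·cos(-2.0°) − 12·2.802 = 91.3; c'Δl = 13.45; W sinα = -4.4
Slice 3: Δl = 2.3/cos9.3° = 2.331 m; N'_3 = 172·cos9.3° − 33·2.331 = 92.8; c'Δl = 11.19; W sinα = 27.8
Slice 4: Δl = 2.8/cos21.1° = 3.001 m; N'_4 = 266·cos21.1° − 11·3.001 = 215.2; c'Δl = 14.41; W sinα = 95.8
Slice 5: Δl = 2.4/cos34.1° = 2.898 m; N'_5 = 208·cos34.1° − 46·2.898 = 38.9; c'Δl = 13.91; W sinα = 116.6
Slice 6: Δl = 2.9/cos50.0° = 4.512 m; N'_6 = 118·cos50.0° − 13·4.512 = 17.2; c'Δl = 21.66; W sinα = 90.4
Σc'Δl = 81.5 kN/m; ΣN' = 469.2 kN/m; ΣW sinα = 322.8 kN/m
Resisting = 81.5 + 469.2·tan34.6° = 81.5 + 323.7 = 405.1 kN/m
FS = 405.1 / 322.8 = 1.255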